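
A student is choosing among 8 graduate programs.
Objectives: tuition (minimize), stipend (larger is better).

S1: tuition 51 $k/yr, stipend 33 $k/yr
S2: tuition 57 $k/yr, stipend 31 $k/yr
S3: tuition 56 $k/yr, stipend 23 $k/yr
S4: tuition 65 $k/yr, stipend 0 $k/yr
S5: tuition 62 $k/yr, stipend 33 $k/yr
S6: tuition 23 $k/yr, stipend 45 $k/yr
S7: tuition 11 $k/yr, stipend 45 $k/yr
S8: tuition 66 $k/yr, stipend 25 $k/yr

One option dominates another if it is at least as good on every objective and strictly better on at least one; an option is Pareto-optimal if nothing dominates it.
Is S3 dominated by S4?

No

S4 vs S3: S4 is worse on tuition (65 vs 56), so it does not dominate S3.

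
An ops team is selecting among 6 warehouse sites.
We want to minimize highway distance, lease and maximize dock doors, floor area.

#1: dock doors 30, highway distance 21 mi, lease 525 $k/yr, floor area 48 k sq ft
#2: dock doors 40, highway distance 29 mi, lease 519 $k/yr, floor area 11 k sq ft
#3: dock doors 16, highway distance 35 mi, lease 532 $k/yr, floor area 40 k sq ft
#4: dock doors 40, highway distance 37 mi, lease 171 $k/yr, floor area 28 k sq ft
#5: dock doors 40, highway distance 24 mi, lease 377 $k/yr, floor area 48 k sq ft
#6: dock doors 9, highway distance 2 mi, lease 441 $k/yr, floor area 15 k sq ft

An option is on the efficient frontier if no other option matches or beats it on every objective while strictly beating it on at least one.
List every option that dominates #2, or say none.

#5: dock doors 40≥40, highway distance 24≤29, lease 377≤519, floor area 48≥11 — dominates #2.
Others (#1, #3, #4, #6) are each worse than #2 on at least one objective.

#5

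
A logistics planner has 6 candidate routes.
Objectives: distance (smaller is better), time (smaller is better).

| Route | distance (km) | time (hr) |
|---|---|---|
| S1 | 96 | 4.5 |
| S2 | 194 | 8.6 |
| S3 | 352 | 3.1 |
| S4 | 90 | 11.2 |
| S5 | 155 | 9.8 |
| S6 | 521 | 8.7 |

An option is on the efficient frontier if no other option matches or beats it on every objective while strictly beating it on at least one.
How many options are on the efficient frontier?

3

S1: not dominated.
S2: dominated by S1 (distance 96≤194, time 4.5≤8.6).
S3: not dominated (best time).
S4: not dominated (best distance).
S5: dominated by S1 (distance 96≤155, time 4.5≤9.8).
S6: dominated by S1 (distance 96≤521, time 4.5≤8.7).
Pareto-optimal: S1, S3, S4 → 3.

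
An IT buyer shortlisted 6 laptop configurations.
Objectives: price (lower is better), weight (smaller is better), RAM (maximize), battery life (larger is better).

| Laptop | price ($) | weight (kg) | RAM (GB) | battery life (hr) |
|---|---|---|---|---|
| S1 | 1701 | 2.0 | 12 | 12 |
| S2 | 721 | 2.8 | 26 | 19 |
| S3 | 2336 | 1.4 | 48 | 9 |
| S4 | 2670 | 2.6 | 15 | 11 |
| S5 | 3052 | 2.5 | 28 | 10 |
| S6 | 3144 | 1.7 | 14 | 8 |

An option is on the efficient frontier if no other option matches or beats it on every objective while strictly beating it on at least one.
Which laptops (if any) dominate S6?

S3

S3: price 2336≤3144, weight 1.4≤1.7, RAM 48≥14, battery life 9≥8 — dominates S6.
Others (S1, S2, S4, S5) are each worse than S6 on at least one objective.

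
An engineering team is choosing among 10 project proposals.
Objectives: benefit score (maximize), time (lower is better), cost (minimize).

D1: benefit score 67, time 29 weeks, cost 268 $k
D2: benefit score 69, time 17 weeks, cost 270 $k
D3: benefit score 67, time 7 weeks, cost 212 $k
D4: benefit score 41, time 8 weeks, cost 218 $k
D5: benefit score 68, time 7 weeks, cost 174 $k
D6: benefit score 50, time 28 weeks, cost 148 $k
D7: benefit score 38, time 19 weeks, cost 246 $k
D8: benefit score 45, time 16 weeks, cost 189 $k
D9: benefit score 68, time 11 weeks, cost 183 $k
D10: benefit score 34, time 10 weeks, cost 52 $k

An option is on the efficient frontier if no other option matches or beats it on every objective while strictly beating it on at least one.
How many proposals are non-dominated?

4

D1: dominated by D3 (benefit score 67≥67, time 7≤29, cost 212≤268).
D2: not dominated (best benefit score).
D3: dominated by D5 (benefit score 68≥67, time 7≤7, cost 174≤212).
D4: dominated by D3 (benefit score 67≥41, time 7≤8, cost 212≤218).
D5: not dominated.
D6: not dominated.
D7: dominated by D3 (benefit score 67≥38, time 7≤19, cost 212≤246).
D8: dominated by D5 (benefit score 68≥45, time 7≤16, cost 174≤189).
D9: dominated by D5 (benefit score 68≥68, time 7≤11, cost 174≤183).
D10: not dominated (best cost).
Pareto-optimal: D2, D5, D6, D10 → 4.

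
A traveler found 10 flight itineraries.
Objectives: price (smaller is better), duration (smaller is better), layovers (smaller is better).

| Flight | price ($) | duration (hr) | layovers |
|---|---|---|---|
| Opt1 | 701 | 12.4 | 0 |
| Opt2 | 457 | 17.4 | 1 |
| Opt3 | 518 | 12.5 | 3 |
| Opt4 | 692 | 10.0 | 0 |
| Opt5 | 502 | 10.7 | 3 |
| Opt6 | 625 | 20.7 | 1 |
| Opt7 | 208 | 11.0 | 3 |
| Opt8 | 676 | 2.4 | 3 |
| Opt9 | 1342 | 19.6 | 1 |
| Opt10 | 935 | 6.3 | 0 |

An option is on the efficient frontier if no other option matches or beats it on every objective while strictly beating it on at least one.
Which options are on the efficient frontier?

Opt2, Opt4, Opt5, Opt7, Opt8, Opt10

Opt1: dominated by Opt4 (price 692≤701, duration 10.0≤12.4, layovers 0≤0).
Opt2: not dominated.
Opt3: dominated by Opt5 (price 502≤518, duration 10.7≤12.5, layovers 3≤3).
Opt4: not dominated.
Opt5: not dominated.
Opt6: dominated by Opt2 (price 457≤625, duration 17.4≤20.7, layovers 1≤1).
Opt7: not dominated (best price).
Opt8: not dominated (best duration).
Opt9: dominated by Opt1 (price 701≤1342, duration 12.4≤19.6, layovers 0≤1).
Opt10: not dominated.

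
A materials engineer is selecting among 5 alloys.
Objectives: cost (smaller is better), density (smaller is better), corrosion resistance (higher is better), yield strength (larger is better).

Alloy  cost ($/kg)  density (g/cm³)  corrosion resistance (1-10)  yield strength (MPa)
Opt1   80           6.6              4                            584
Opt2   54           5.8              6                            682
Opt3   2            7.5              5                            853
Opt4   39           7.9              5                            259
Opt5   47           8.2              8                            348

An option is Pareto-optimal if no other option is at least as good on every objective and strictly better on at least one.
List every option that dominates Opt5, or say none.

Opt1: worse on cost (80 vs 47).
Opt2: worse on cost (54 vs 47).
Opt3: worse on corrosion resistance (5 vs 8).
Opt4: worse on corrosion resistance (5 vs 8).
No option dominates Opt5.

none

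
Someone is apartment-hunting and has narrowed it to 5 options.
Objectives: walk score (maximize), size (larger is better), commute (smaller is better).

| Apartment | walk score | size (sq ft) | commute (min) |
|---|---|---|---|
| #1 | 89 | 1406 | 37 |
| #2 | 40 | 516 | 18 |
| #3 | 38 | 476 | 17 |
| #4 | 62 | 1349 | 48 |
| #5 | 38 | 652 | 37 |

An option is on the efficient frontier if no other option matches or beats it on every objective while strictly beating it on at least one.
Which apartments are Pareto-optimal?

#1: not dominated (best walk score).
#2: not dominated.
#3: not dominated (best commute).
#4: dominated by #1 (walk score 89≥62, size 1406≥1349, commute 37≤48).
#5: dominated by #1 (walk score 89≥38, size 1406≥652, commute 37≤37).

#1, #2, #3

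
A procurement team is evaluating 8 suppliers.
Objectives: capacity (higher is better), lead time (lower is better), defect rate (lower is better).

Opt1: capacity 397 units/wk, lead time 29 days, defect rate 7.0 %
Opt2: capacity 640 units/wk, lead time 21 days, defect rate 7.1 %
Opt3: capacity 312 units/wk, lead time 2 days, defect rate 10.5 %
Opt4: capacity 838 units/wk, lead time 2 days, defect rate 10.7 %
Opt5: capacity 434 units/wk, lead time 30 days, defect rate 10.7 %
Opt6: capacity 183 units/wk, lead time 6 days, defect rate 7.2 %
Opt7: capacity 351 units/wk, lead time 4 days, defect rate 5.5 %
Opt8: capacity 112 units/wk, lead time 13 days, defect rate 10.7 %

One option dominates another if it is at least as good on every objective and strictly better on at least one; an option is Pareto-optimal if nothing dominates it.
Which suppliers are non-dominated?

Opt1, Opt2, Opt3, Opt4, Opt7

Opt1: not dominated.
Opt2: not dominated.
Opt3: not dominated.
Opt4: not dominated (best capacity).
Opt5: dominated by Opt2 (capacity 640≥434, lead time 21≤30, defect rate 7.1≤10.7).
Opt6: dominated by Opt7 (capacity 351≥183, lead time 4≤6, defect rate 5.5≤7.2).
Opt7: not dominated (best defect rate).
Opt8: dominated by Opt3 (capacity 312≥112, lead time 2≤13, defect rate 10.5≤10.7).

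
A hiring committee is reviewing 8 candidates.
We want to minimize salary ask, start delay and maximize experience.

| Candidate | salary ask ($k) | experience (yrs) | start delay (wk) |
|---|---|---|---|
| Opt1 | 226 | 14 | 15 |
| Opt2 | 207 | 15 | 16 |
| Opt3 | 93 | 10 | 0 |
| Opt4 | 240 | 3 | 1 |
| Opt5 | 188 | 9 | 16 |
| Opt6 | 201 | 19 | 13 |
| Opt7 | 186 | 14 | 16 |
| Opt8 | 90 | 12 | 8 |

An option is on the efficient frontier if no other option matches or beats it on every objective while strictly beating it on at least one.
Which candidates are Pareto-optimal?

Opt3, Opt6, Opt7, Opt8

Opt1: dominated by Opt6 (salary ask 201≤226, experience 19≥14, start delay 13≤15).
Opt2: dominated by Opt6 (salary ask 201≤207, experience 19≥15, start delay 13≤16).
Opt3: not dominated (best start delay).
Opt4: dominated by Opt3 (salary ask 93≤240, experience 10≥3, start delay 0≤1).
Opt5: dominated by Opt3 (salary ask 93≤188, experience 10≥9, start delay 0≤16).
Opt6: not dominated (best experience).
Opt7: not dominated.
Opt8: not dominated (best salary ask).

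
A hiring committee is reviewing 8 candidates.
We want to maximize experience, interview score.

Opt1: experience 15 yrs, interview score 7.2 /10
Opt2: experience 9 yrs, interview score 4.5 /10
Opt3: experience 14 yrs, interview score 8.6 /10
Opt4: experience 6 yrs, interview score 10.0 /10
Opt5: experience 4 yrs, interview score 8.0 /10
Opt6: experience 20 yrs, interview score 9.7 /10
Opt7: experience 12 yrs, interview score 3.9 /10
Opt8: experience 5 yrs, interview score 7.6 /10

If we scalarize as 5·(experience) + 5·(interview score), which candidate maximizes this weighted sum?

Opt1: 5·15 + 5·7.2 = 111.0
Opt2: 5·9 + 5·4.5 = 67.5
Opt3: 5·14 + 5·8.6 = 113.0
Opt4: 5·6 + 5·10.0 = 80.0
Opt5: 5·4 + 5·8.0 = 60.0
Opt6: 5·20 + 5·9.7 = 148.5
Opt7: 5·12 + 5·3.9 = 79.5
Opt8: 5·5 + 5·7.6 = 63.0
Highest: Opt6 at 148.5.

Opt6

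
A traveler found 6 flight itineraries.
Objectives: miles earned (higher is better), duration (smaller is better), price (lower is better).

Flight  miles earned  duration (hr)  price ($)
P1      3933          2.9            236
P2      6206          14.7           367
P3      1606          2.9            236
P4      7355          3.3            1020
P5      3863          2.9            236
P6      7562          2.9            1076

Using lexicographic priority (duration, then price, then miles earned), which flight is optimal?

First minimize duration: best is 2.9, kept {P1, P3, P5, P6}.
Then minimize price: best is 236, kept {P1, P3, P5}.
Then maximize miles earned: best is 3933, kept {P1}.

P1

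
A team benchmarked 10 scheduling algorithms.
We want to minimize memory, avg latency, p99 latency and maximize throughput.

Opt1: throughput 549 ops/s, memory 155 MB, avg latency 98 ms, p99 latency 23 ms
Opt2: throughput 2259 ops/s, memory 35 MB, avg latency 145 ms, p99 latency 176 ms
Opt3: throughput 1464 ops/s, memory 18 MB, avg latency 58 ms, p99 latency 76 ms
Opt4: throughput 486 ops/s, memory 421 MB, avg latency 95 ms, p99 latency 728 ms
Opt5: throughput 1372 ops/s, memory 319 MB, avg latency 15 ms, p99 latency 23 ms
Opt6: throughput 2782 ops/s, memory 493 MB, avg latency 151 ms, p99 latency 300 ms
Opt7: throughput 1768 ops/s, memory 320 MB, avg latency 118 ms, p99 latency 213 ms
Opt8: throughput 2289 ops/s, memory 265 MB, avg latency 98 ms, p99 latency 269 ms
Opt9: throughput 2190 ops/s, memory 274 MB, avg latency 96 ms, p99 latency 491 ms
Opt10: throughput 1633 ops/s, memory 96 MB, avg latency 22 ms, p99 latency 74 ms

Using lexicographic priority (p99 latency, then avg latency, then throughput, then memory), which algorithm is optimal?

First minimize p99 latency: best is 23, kept {Opt1, Opt5}.
Then minimize avg latency: best is 15, kept {Opt5}.

Opt5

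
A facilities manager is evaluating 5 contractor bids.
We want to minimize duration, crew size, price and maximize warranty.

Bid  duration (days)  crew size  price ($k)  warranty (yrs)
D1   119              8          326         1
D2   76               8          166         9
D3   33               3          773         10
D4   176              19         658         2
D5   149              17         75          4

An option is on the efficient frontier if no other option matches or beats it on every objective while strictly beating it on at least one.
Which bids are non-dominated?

D1: dominated by D2 (duration 76≤119, crew size 8≤8, price 166≤326, warranty 9≥1).
D2: not dominated.
D3: not dominated (best duration).
D4: dominated by D2 (duration 76≤176, crew size 8≤19, price 166≤658, warranty 9≥2).
D5: not dominated (best price).

D2, D3, D5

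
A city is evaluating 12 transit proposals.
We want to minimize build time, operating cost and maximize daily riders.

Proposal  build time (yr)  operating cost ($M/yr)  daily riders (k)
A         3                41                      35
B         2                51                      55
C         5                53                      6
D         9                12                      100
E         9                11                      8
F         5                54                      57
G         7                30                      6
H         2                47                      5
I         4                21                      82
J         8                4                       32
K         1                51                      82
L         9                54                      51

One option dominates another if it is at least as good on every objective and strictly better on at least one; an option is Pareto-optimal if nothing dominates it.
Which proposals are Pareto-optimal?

A, D, H, I, J, K

A: not dominated.
B: dominated by K (build time 1≤2, operating cost 51≤51, daily riders 82≥55).
C: dominated by A (build time 3≤5, operating cost 41≤53, daily riders 35≥6).
D: not dominated (best daily riders).
E: dominated by J (build time 8≤9, operating cost 4≤11, daily riders 32≥8).
F: dominated by I (build time 4≤5, operating cost 21≤54, daily riders 82≥57).
G: dominated by I (build time 4≤7, operating cost 21≤30, daily riders 82≥6).
H: not dominated.
I: not dominated.
J: not dominated (best operating cost).
K: not dominated (best build time).
L: dominated by B (build time 2≤9, operating cost 51≤54, daily riders 55≥51).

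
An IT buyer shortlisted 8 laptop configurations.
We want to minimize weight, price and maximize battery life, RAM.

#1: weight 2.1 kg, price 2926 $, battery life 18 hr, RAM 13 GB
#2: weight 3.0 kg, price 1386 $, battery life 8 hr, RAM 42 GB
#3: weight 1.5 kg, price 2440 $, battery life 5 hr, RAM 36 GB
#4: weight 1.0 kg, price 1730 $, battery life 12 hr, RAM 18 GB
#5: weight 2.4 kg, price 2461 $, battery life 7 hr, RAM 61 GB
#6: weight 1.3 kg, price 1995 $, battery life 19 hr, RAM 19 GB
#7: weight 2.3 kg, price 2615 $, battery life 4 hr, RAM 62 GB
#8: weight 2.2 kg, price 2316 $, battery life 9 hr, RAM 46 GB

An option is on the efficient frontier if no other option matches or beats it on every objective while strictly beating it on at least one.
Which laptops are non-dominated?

#1: dominated by #6 (weight 1.3≤2.1, price 1995≤2926, battery life 19≥18, RAM 19≥13).
#2: not dominated (best price).
#3: not dominated.
#4: not dominated (best weight).
#5: not dominated.
#6: not dominated (best battery life).
#7: not dominated (best RAM).
#8: not dominated.

#2, #3, #4, #5, #6, #7, #8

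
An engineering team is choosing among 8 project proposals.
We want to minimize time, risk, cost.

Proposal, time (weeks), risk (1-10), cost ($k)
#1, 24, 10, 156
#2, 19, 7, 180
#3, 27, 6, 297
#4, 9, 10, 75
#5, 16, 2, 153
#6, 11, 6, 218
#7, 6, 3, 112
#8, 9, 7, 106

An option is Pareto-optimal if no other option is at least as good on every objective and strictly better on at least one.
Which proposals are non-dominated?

#4, #5, #7, #8

#1: dominated by #4 (time 9≤24, risk 10≤10, cost 75≤156).
#2: dominated by #5 (time 16≤19, risk 2≤7, cost 153≤180).
#3: dominated by #5 (time 16≤27, risk 2≤6, cost 153≤297).
#4: not dominated (best cost).
#5: not dominated (best risk).
#6: dominated by #7 (time 6≤11, risk 3≤6, cost 112≤218).
#7: not dominated (best time).
#8: not dominated.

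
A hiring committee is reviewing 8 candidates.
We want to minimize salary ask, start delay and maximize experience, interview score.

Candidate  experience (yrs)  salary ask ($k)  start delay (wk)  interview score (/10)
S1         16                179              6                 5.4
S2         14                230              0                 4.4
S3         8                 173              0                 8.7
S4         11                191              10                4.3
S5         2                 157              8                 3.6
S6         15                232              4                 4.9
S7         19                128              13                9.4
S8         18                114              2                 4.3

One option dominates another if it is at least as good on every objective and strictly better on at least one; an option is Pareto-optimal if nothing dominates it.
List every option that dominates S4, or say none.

S1: experience 16≥11, salary ask 179≤191, start delay 6≤10, interview score 5.4≥4.3 — dominates S4.
S8: experience 18≥11, salary ask 114≤191, start delay 2≤10, interview score 4.3≥4.3 — dominates S4.
Others (S2, S3, S5, S6, S7) are each worse than S4 on at least one objective.

S1, S8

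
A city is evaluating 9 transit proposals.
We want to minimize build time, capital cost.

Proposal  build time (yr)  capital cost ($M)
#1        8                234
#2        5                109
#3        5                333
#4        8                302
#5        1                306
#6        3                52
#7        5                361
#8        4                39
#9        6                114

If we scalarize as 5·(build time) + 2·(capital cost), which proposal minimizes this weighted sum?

#1: 5·8 + 2·234 = 508
#2: 5·5 + 2·109 = 243
#3: 5·5 + 2·333 = 691
#4: 5·8 + 2·302 = 644
#5: 5·1 + 2·306 = 617
#6: 5·3 + 2·52 = 119
#7: 5·5 + 2·361 = 747
#8: 5·4 + 2·39 = 98
#9: 5·6 + 2·114 = 258
Lowest: #8 at 98.

#8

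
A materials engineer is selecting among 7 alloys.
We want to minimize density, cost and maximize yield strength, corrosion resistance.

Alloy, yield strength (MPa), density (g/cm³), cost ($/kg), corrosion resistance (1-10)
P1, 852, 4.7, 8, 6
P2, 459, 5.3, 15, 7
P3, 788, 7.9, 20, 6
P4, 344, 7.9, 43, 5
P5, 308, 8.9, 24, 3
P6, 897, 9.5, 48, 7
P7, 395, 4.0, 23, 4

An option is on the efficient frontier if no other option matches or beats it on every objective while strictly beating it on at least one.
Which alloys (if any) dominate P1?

none

P2: worse on yield strength (459 vs 852).
P3: worse on yield strength (788 vs 852).
P4: worse on yield strength (344 vs 852).
P5: worse on yield strength (308 vs 852).
P6: worse on density (9.5 vs 4.7).
P7: worse on yield strength (395 vs 852).
No option dominates P1.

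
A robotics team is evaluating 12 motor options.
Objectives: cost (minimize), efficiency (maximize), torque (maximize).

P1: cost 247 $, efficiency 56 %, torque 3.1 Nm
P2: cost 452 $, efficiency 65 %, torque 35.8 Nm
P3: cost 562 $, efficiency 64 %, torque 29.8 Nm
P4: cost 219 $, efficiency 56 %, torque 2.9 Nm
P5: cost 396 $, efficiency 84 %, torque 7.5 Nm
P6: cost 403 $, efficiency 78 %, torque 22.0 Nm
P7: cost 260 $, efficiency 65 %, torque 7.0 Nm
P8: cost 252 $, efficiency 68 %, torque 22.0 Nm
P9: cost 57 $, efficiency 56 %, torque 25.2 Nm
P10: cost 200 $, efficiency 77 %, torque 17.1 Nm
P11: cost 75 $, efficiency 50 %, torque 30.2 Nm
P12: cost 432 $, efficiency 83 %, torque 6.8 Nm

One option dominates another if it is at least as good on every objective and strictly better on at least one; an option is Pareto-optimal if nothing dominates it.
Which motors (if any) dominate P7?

P8, P10

P8: cost 252≤260, efficiency 68≥65, torque 22.0≥7.0 — dominates P7.
P10: cost 200≤260, efficiency 77≥65, torque 17.1≥7.0 — dominates P7.
Others (P1, P2, P3, P4, P5, P6, P9, P11, P12) are each worse than P7 on at least one objective.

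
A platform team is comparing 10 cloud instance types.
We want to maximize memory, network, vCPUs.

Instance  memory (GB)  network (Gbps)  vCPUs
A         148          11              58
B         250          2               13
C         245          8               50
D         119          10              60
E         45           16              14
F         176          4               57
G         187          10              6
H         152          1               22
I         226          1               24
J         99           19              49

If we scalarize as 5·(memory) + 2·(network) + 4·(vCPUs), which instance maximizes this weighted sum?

C

A: 5·148 + 2·11 + 4·58 = 994
B: 5·250 + 2·2 + 4·13 = 1306
C: 5·245 + 2·8 + 4·50 = 1441
D: 5·119 + 2·10 + 4·60 = 855
E: 5·45 + 2·16 + 4·14 = 313
F: 5·176 + 2·4 + 4·57 = 1116
G: 5·187 + 2·10 + 4·6 = 979
H: 5·152 + 2·1 + 4·22 = 850
I: 5·226 + 2·1 + 4·24 = 1228
J: 5·99 + 2·19 + 4·49 = 729
Highest: C at 1441.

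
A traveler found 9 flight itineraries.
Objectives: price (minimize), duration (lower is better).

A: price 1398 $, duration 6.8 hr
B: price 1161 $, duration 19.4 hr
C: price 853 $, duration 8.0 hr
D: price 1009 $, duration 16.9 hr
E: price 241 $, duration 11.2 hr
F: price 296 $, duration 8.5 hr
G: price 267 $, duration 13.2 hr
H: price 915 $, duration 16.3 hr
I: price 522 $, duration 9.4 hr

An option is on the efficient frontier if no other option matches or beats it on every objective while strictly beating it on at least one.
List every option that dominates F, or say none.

none

A: worse on price (1398 vs 296).
B: worse on price (1161 vs 296).
C: worse on price (853 vs 296).
D: worse on price (1009 vs 296).
E: worse on duration (11.2 vs 8.5).
G: worse on duration (13.2 vs 8.5).
H: worse on price (915 vs 296).
I: worse on price (522 vs 296).
No option dominates F.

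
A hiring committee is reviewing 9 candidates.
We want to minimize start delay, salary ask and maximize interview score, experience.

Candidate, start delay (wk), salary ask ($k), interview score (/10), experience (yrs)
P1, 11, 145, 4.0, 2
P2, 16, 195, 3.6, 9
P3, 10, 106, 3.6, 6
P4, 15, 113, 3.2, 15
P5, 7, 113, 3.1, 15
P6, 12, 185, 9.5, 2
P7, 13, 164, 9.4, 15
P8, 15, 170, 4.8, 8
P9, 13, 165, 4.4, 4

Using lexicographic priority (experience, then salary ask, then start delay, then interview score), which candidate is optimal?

P5

First maximize experience: best is 15, kept {P4, P5, P7}.
Then minimize salary ask: best is 113, kept {P4, P5}.
Then minimize start delay: best is 7, kept {P5}.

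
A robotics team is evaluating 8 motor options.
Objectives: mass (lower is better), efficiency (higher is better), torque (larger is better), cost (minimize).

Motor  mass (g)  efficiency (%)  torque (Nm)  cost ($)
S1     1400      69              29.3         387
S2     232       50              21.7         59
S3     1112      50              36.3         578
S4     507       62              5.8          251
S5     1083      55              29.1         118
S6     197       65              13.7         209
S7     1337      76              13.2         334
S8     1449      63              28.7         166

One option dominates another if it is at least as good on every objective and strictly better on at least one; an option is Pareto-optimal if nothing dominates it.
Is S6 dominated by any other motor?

S1: worse on mass (1400 vs 197).
S2: worse on mass (232 vs 197).
S3: worse on mass (1112 vs 197).
S4: worse on mass (507 vs 197).
S5: worse on mass (1083 vs 197).
S7: worse on mass (1337 vs 197).
S8: worse on mass (1449 vs 197).
No option is at least as good as S6 on every objective and strictly better on one.

No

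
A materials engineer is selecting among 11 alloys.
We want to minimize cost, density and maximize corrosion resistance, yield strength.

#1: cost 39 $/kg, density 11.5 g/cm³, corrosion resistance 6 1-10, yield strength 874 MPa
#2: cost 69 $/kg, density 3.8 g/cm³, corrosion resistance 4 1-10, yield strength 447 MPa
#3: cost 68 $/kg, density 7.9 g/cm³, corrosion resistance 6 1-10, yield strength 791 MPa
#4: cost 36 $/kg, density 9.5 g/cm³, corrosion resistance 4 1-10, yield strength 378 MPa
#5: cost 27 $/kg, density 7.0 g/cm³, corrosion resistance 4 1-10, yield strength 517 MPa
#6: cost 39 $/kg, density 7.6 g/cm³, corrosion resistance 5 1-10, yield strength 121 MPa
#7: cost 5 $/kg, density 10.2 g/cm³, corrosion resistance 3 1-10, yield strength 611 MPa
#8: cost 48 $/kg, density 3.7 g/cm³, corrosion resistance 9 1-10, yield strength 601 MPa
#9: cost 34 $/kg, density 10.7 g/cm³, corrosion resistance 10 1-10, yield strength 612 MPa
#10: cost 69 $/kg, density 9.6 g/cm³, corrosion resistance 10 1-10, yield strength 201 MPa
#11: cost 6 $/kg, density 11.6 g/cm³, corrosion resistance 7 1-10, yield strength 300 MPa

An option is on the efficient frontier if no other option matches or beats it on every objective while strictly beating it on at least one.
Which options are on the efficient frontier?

#1, #3, #5, #6, #7, #8, #9, #10, #11

#1: not dominated (best yield strength).
#2: dominated by #8 (cost 48≤69, density 3.7≤3.8, corrosion resistance 9≥4, yield strength 601≥447).
#3: not dominated.
#4: dominated by #5 (cost 27≤36, density 7.0≤9.5, corrosion resistance 4≥4, yield strength 517≥378).
#5: not dominated.
#6: not dominated.
#7: not dominated (best cost).
#8: not dominated (best density).
#9: not dominated.
#10: not dominated.
#11: not dominated.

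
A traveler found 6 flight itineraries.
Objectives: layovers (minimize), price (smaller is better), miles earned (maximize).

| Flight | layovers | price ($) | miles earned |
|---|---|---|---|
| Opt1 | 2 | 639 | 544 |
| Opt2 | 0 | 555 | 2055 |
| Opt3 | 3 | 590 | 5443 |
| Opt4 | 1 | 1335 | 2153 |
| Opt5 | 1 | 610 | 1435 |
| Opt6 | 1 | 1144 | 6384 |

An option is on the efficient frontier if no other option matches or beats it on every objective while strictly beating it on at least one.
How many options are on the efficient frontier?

Opt1: dominated by Opt2 (layovers 0≤2, price 555≤639, miles earned 2055≥544).
Opt2: not dominated (best layovers).
Opt3: not dominated.
Opt4: dominated by Opt6 (layovers 1≤1, price 1144≤1335, miles earned 6384≥2153).
Opt5: dominated by Opt2 (layovers 0≤1, price 555≤610, miles earned 2055≥1435).
Opt6: not dominated (best miles earned).
Pareto-optimal: Opt2, Opt3, Opt6 → 3.

3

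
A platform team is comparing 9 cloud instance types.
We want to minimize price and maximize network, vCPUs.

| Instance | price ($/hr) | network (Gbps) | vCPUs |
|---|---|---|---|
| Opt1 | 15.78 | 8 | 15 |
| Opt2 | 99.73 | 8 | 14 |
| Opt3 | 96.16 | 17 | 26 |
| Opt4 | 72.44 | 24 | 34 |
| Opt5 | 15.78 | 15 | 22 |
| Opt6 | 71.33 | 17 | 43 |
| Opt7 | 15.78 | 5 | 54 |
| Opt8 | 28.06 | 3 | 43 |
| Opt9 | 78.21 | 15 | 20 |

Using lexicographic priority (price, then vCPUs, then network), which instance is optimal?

First minimize price: best is 15.78, kept {Opt1, Opt5, Opt7}.
Then maximize vCPUs: best is 54, kept {Opt7}.

Opt7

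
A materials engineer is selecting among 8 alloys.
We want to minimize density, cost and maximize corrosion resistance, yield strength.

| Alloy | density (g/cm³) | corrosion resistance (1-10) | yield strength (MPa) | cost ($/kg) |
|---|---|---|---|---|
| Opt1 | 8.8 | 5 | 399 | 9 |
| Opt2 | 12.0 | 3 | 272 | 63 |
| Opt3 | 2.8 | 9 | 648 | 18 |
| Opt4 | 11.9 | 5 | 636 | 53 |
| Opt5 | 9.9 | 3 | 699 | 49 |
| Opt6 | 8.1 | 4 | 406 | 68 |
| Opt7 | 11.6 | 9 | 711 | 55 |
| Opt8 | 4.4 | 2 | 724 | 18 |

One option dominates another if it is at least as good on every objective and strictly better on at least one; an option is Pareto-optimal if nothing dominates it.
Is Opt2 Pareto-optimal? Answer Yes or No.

No

Opt1 vs Opt2: density 8.8≤12.0, corrosion resistance 5≥3, yield strength 399≥272, cost 9≤63 — Opt1 is at least as good on every objective and strictly better on at least one, so Opt1 dominates Opt2.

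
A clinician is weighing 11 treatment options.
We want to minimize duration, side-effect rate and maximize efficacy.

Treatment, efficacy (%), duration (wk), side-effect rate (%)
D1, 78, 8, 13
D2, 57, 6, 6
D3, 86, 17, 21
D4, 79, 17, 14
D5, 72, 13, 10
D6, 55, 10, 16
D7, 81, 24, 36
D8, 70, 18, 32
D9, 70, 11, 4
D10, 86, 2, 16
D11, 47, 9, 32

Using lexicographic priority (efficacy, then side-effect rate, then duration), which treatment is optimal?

First maximize efficacy: best is 86, kept {D3, D10}.
Then minimize side-effect rate: best is 16, kept {D10}.

D10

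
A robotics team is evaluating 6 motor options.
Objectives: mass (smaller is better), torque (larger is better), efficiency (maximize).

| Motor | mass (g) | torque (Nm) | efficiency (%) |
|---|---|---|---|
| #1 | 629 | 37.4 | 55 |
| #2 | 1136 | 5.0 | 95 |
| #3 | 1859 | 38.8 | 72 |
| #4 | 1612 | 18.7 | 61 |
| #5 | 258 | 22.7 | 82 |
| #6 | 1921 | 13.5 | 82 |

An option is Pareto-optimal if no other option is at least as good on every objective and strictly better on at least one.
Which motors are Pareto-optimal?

#1, #2, #3, #5

#1: not dominated.
#2: not dominated (best efficiency).
#3: not dominated (best torque).
#4: dominated by #5 (mass 258≤1612, torque 22.7≥18.7, efficiency 82≥61).
#5: not dominated (best mass).
#6: dominated by #5 (mass 258≤1921, torque 22.7≥13.5, efficiency 82≥82).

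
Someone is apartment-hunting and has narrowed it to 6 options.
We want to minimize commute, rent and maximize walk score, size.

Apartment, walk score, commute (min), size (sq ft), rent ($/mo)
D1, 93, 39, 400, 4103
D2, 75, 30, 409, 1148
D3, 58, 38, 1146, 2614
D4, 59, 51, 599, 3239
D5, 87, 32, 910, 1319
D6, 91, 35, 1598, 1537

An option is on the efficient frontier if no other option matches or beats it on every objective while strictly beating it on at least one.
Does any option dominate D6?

No

D1: worse on commute (39 vs 35).
D2: worse on walk score (75 vs 91).
D3: worse on walk score (58 vs 91).
D4: worse on walk score (59 vs 91).
D5: worse on walk score (87 vs 91).
No option is at least as good as D6 on every objective and strictly better on one.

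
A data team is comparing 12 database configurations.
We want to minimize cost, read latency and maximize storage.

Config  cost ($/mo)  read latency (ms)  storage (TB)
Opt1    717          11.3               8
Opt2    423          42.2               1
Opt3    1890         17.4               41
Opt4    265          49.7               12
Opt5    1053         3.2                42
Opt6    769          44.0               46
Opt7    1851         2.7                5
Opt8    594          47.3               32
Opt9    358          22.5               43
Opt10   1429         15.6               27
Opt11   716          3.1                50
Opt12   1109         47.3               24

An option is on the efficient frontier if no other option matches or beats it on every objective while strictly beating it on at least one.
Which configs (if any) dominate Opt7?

none

Opt1: worse on read latency (11.3 vs 2.7).
Opt2: worse on read latency (42.2 vs 2.7).
Opt3: worse on cost (1890 vs 1851).
Opt4: worse on read latency (49.7 vs 2.7).
Opt5: worse on read latency (3.2 vs 2.7).
Opt6: worse on read latency (44.0 vs 2.7).
Opt8: worse on read latency (47.3 vs 2.7).
Opt9: worse on read latency (22.5 vs 2.7).
Opt10: worse on read latency (15.6 vs 2.7).
Opt11: worse on read latency (3.1 vs 2.7).
Opt12: worse on read latency (47.3 vs 2.7).
No option dominates Opt7.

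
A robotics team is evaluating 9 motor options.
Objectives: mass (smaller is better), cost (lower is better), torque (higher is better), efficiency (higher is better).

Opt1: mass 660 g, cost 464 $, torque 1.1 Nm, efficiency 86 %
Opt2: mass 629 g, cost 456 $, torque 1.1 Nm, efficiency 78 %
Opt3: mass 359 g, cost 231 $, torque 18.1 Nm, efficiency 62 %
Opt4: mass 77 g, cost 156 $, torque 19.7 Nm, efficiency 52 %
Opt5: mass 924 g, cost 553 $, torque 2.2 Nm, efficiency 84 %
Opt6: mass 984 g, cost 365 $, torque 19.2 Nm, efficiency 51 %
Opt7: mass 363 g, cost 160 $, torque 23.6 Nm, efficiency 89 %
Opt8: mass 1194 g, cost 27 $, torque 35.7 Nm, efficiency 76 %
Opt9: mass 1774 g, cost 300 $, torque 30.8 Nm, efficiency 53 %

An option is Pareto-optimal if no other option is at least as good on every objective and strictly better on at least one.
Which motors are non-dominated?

Opt3, Opt4, Opt7, Opt8

Opt1: dominated by Opt7 (mass 363≤660, cost 160≤464, torque 23.6≥1.1, efficiency 89≥86).
Opt2: dominated by Opt7 (mass 363≤629, cost 160≤456, torque 23.6≥1.1, efficiency 89≥78).
Opt3: not dominated.
Opt4: not dominated (best mass).
Opt5: dominated by Opt7 (mass 363≤924, cost 160≤553, torque 23.6≥2.2, efficiency 89≥84).
Opt6: dominated by Opt4 (mass 77≤984, cost 156≤365, torque 19.7≥19.2, efficiency 52≥51).
Opt7: not dominated (best efficiency).
Opt8: not dominated (best cost).
Opt9: dominated by Opt8 (mass 1194≤1774, cost 27≤300, torque 35.7≥30.8, efficiency 76≥53).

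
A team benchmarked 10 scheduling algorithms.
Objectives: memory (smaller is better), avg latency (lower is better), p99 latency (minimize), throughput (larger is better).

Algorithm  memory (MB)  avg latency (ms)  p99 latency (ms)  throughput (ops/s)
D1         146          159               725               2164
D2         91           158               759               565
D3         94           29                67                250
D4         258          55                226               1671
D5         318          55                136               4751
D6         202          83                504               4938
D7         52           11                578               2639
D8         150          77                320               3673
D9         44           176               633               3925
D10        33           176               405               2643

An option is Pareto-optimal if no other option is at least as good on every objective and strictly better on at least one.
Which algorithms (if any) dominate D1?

D7: memory 52≤146, avg latency 11≤159, p99 latency 578≤725, throughput 2639≥2164 — dominates D1.
Others (D2, D3, D4, D5, D6, D8, D9, D10) are each worse than D1 on at least one objective.

D7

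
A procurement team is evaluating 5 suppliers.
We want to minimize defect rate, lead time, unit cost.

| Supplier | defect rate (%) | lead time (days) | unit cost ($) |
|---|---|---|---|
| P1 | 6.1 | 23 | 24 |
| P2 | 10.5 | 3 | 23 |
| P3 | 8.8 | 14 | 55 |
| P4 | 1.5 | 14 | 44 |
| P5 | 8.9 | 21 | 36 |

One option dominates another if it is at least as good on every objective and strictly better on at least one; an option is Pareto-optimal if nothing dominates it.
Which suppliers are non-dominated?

P1, P2, P4, P5

P1: not dominated.
P2: not dominated (best lead time).
P3: dominated by P4 (defect rate 1.5≤8.8, lead time 14≤14, unit cost 44≤55).
P4: not dominated (best defect rate).
P5: not dominated.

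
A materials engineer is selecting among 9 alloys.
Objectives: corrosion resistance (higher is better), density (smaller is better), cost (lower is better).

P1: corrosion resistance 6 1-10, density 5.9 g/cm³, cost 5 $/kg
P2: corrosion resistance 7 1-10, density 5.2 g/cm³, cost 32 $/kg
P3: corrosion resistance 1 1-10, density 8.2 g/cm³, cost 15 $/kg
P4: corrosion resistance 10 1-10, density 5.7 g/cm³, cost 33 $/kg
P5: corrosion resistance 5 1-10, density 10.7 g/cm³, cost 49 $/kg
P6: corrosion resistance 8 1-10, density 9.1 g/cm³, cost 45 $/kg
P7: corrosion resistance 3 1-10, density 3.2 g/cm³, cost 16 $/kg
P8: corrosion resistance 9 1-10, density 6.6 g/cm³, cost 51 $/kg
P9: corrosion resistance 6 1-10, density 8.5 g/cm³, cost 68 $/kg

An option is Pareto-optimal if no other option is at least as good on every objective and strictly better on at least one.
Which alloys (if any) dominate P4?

P1: worse on corrosion resistance (6 vs 10).
P2: worse on corrosion resistance (7 vs 10).
P3: worse on corrosion resistance (1 vs 10).
P5: worse on corrosion resistance (5 vs 10).
P6: worse on corrosion resistance (8 vs 10).
P7: worse on corrosion resistance (3 vs 10).
P8: worse on corrosion resistance (9 vs 10).
P9: worse on corrosion resistance (6 vs 10).
No option dominates P4.

none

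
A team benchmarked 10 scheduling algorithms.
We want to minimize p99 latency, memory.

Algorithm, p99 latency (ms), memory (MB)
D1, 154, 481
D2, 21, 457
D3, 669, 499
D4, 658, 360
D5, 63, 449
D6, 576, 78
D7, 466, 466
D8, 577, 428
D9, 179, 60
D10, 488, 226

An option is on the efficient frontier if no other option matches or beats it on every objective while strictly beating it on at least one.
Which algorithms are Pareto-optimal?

D2, D5, D9

D1: dominated by D2 (p99 latency 21≤154, memory 457≤481).
D2: not dominated (best p99 latency).
D3: dominated by D1 (p99 latency 154≤669, memory 481≤499).
D4: dominated by D6 (p99 latency 576≤658, memory 78≤360).
D5: not dominated.
D6: dominated by D9 (p99 latency 179≤576, memory 60≤78).
D7: dominated by D2 (p99 latency 21≤466, memory 457≤466).
D8: dominated by D6 (p99 latency 576≤577, memory 78≤428).
D9: not dominated (best memory).
D10: dominated by D9 (p99 latency 179≤488, memory 60≤226).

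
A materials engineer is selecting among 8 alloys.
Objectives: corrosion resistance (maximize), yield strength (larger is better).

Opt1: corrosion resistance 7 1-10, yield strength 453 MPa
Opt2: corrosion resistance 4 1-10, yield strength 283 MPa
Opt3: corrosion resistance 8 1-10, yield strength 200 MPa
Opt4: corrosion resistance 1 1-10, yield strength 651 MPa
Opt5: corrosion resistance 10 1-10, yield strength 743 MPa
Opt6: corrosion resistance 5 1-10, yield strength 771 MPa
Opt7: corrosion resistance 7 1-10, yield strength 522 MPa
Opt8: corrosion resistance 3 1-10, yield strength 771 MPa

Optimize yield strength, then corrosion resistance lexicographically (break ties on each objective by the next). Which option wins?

Opt6

First maximize yield strength: best is 771, kept {Opt6, Opt8}.
Then maximize corrosion resistance: best is 5, kept {Opt6}.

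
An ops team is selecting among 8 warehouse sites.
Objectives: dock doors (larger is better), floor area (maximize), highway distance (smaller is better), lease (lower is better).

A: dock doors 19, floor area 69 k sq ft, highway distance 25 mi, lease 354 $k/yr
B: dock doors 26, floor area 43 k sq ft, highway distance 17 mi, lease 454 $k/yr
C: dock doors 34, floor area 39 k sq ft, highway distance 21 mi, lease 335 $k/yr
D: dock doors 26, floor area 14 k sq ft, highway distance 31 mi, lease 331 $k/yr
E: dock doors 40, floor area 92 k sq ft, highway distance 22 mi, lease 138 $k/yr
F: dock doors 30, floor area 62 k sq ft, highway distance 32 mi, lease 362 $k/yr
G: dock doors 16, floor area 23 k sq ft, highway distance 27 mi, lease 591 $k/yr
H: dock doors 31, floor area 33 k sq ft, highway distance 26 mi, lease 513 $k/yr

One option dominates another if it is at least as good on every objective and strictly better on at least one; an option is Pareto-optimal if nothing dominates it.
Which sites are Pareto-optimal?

B, C, E

A: dominated by E (dock doors 40≥19, floor area 92≥69, highway distance 22≤25, lease 138≤354).
B: not dominated (best highway distance).
C: not dominated.
D: dominated by E (dock doors 40≥26, floor area 92≥14, highway distance 22≤31, lease 138≤331).
E: not dominated (best dock doors).
F: dominated by E (dock doors 40≥30, floor area 92≥62, highway distance 22≤32, lease 138≤362).
G: dominated by A (dock doors 19≥16, floor area 69≥23, highway distance 25≤27, lease 354≤591).
H: dominated by C (dock doors 34≥31, floor area 39≥33, highway distance 21≤26, lease 335≤513).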